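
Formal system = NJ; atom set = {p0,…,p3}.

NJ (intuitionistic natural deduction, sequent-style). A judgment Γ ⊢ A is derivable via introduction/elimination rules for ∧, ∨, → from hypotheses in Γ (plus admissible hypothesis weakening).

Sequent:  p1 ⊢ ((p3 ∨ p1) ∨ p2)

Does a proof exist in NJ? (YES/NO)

Derivation (root first):
[∨I₁] p1 ⊢ ((p3 ∨ p1) ∨ p2)
  [∨I₂] p1 ⊢ (p3 ∨ p1)
    [Ax] p1 ⊢ p1

Result: YES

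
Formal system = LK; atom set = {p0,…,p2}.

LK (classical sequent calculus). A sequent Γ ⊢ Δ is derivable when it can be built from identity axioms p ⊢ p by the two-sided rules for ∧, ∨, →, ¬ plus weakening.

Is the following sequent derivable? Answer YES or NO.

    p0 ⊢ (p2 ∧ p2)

Enumerate valuations to refute Γ ⊢ Δ:
  v=000: Γ:[p0=F] Δ:[(p2 ∧ p2)=F] refutes=False
  v=001: Γ:[p0=F] Δ:[(p2 ∧ p2)=T] refutes=False
  v=010: Γ:[p0=F] Δ:[(p2 ∧ p2)=F] refutes=False
  v=011: Γ:[p0=F] Δ:[(p2 ∧ p2)=T] refutes=False
  v=100: Γ:[p0=T] Δ:[(p2 ∧ p2)=F] refutes=True  ← countermodel

Result: NO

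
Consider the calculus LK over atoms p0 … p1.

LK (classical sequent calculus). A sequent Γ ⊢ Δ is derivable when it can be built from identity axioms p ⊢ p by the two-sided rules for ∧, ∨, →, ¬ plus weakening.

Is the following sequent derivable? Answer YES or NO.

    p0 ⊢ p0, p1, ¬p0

Derivation (root first):
[¬R] p0 ⊢ p0, p1, ¬p0
  [WR] p0, p0 ⊢ p0, p1
    [WL] p0, p0 ⊢ p0
      [Ax] p0 ⊢ p0

Result: YES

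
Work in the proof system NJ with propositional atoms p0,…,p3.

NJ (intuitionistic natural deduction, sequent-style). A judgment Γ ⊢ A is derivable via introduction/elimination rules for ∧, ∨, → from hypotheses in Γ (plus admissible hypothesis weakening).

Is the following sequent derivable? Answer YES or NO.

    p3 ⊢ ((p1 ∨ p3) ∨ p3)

Derivation (root first):
[∨I₁] p3 ⊢ ((p1 ∨ p3) ∨ p3)
  [∨I₂] p3 ⊢ (p1 ∨ p3)
    [Ax] p3 ⊢ p3

Result: YES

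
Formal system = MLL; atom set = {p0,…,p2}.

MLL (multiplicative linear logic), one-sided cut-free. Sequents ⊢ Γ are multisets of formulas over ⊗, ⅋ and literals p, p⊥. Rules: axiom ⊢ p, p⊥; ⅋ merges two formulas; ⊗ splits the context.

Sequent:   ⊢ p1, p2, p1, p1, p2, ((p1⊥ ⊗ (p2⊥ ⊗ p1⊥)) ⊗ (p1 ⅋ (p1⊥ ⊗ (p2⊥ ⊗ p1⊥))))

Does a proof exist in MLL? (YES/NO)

Derivation (root first):
[⊗]  ⊢ p1, p2, p1, p1, p2, ((p1⊥ ⊗ (p2⊥ ⊗ p1⊥)) ⊗ (p1 ⅋ (p1⊥ ⊗ (p2⊥ ⊗ p1⊥))))
  [⊗]  ⊢ p1, p2, p1, (p1⊥ ⊗ (p2⊥ ⊗ p1⊥))
    [Ax]  ⊢ p1, p1⊥
    [⊗]  ⊢ p2, p1, (p2⊥ ⊗ p1⊥)
      [Ax]  ⊢ p2, p2⊥
      [Ax]  ⊢ p1, p1⊥
  [⅋]  ⊢ p1, p2, (p1 ⅋ (p1⊥ ⊗ (p2⊥ ⊗ p1⊥)))
    [⊗]  ⊢ p1, p2, p1, (p1⊥ ⊗ (p2⊥ ⊗ p1⊥))
      [Ax]  ⊢ p1, p1⊥
      [⊗]  ⊢ p2, p1, (p2⊥ ⊗ p1⊥)
        [Ax]  ⊢ p2, p2⊥
        [Ax]  ⊢ p1, p1⊥

Result: YES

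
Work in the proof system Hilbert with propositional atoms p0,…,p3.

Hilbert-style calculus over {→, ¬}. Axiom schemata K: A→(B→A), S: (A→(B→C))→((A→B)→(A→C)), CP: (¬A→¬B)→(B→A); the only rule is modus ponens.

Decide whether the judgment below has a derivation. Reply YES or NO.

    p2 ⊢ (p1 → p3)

Search for a countermodel by truth-table:
  v=0000: Γ:[p2=F] Δ:[(p1 → p3)=T] refutes=False
  v=0001: Γ:[p2=F] Δ:[(p1 → p3)=T] refutes=False
  v=0010: Γ:[p2=T] Δ:[(p1 → p3)=T] refutes=False
  v=0011: Γ:[p2=T] Δ:[(p1 → p3)=T] refutes=False
  v=0100: Γ:[p2=F] Δ:[(p1 → p3)=F] refutes=False
  v=0101: Γ:[p2=F] Δ:[(p1 → p3)=T] refutes=False
  v=0110: Γ:[p2=T] Δ:[(p1 → p3)=F] refutes=True  ← countermodel

Result: NO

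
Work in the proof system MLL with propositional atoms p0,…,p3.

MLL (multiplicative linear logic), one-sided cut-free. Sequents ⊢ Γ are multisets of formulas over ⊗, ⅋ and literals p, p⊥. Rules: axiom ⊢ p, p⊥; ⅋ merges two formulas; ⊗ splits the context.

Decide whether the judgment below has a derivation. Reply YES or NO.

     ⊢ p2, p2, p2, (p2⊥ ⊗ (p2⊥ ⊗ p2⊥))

Proof tree:
[⊗]  ⊢ p2, p2, p2, (p2⊥ ⊗ (p2⊥ ⊗ p2⊥))
  [Ax]  ⊢ p2, p2⊥
  [⊗]  ⊢ p2, p2, (p2⊥ ⊗ p2⊥)
    [Ax]  ⊢ p2, p2⊥
    [Ax]  ⊢ p2, p2⊥

Result: YES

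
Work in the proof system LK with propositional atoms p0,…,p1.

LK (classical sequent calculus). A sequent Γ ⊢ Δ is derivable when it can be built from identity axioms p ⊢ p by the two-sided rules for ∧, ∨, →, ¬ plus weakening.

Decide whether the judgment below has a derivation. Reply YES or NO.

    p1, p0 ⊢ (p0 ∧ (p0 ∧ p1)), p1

Derivation (root first):
[WR] p1, p0 ⊢ (p0 ∧ (p0 ∧ p1)), p1
  [∧R] p1, p0 ⊢ (p0 ∧ (p0 ∧ p1))
    [Ax] p0 ⊢ p0
    [∧R] p1, p0 ⊢ (p0 ∧ p1)
      [Ax] p0 ⊢ p0
      [Ax] p1 ⊢ p1

Result: YES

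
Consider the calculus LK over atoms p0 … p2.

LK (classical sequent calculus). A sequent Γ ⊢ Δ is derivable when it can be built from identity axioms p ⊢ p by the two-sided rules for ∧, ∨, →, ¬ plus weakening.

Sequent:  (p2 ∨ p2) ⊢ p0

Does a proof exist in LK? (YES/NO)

Search for a countermodel by truth-table:
  v=000: Γ:[(p2 ∨ p2)=F] Δ:[p0=F] refutes=False
  v=001: Γ:[(p2 ∨ p2)=T] Δ:[p0=F] refutes=True  ← countermodel

Result: NO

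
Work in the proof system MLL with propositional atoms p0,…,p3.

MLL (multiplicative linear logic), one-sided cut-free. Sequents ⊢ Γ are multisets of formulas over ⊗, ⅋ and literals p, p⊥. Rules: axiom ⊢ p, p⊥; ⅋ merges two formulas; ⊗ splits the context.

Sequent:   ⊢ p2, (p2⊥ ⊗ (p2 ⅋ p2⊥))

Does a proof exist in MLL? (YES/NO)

Proof tree:
[⊗]  ⊢ p2, (p2⊥ ⊗ (p2 ⅋ p2⊥))
  [Ax]  ⊢ p2, p2⊥
  [⅋]  ⊢ (p2 ⅋ p2⊥)
    [Ax]  ⊢ p2, p2⊥

Result: YES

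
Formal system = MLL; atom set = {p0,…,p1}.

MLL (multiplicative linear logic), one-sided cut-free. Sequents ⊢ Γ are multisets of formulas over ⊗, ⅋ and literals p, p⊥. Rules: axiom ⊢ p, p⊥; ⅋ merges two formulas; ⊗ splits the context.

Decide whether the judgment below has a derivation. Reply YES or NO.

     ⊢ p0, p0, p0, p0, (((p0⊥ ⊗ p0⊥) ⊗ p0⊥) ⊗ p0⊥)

Proof tree:
[⊗]  ⊢ p0, p0, p0, p0, (((p0⊥ ⊗ p0⊥) ⊗ p0⊥) ⊗ p0⊥)
  [⊗]  ⊢ p0, p0, p0, ((p0⊥ ⊗ p0⊥) ⊗ p0⊥)
    [⊗]  ⊢ p0, p0, (p0⊥ ⊗ p0⊥)
      [Ax]  ⊢ p0, p0⊥
      [Ax]  ⊢ p0, p0⊥
    [Ax]  ⊢ p0, p0⊥
  [Ax]  ⊢ p0, p0⊥

Result: YES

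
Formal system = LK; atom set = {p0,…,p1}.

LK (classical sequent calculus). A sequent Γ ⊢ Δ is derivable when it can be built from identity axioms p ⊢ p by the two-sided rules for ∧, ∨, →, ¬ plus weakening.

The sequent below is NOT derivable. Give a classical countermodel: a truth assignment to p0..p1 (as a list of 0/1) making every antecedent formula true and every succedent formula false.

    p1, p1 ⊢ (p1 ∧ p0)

Search for a countermodel by truth-table:
  v=00: Γ:[p1=F, p1=F] Δ:[(p1 ∧ p0)=F] refutes=False
  v=01: Γ:[p1=T, p1=T] Δ:[(p1 ∧ p0)=F] refutes=True  ← countermodel

Result: [0, 1]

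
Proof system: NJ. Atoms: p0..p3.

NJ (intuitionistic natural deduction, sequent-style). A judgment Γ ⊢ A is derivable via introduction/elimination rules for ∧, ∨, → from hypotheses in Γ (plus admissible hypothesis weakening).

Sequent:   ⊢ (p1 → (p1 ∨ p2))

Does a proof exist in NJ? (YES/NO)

Proof tree:
[→I]  ⊢ (p1 → (p1 ∨ p2))
  [∨I₁] p1 ⊢ (p1 ∨ p2)
    [Ax] p1 ⊢ p1

Result: YES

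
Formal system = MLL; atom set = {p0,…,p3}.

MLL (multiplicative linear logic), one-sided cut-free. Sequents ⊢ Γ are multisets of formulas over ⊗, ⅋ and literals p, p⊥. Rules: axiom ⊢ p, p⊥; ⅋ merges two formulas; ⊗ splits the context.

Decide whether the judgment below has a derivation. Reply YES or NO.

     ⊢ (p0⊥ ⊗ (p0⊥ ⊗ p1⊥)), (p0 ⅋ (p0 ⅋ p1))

Derivation (root first):
[⅋]  ⊢ (p0⊥ ⊗ (p0⊥ ⊗ p1⊥)), (p0 ⅋ (p0 ⅋ p1))
  [⅋]  ⊢ p0, (p0⊥ ⊗ (p0⊥ ⊗ p1⊥)), (p0 ⅋ p1)
    [⊗]  ⊢ p0, p0, p1, (p0⊥ ⊗ (p0⊥ ⊗ p1⊥))
      [Ax]  ⊢ p0, p0⊥
      [⊗]  ⊢ p0, p1, (p0⊥ ⊗ p1⊥)
        [Ax]  ⊢ p0, p0⊥
        [Ax]  ⊢ p1, p1⊥

Result: YES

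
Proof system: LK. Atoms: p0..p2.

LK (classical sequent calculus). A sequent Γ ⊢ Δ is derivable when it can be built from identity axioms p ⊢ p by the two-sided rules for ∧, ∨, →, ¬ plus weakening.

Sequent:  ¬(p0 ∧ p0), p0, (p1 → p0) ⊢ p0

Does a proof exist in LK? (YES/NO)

Derivation trace:
[→L] ¬(p0 ∧ p0), p0, (p1 → p0) ⊢ p0
  [WR] p0, ¬(p0 ∧ p0) ⊢ p1
    [¬L] p0, ¬(p0 ∧ p0) ⊢ 
      [∧R] p0 ⊢ (p0 ∧ p0)
        [Ax] p0 ⊢ p0
        [Ax] p0 ⊢ p0
  [Ax] p0 ⊢ p0

Result: YES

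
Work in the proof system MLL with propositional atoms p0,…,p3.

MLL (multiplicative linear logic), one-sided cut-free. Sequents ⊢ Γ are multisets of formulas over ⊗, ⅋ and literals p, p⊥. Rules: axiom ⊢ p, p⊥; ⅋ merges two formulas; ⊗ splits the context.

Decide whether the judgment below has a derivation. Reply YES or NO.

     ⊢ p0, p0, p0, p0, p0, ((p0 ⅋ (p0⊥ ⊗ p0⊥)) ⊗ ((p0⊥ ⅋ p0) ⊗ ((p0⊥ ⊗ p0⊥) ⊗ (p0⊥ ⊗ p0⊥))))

Derivation (root first):
[⊗]  ⊢ p0, p0, p0, p0, p0, ((p0 ⅋ (p0⊥ ⊗ p0⊥)) ⊗ ((p0⊥ ⅋ p0) ⊗ ((p0⊥ ⊗ p0⊥) ⊗ (p0⊥ ⊗ p0⊥))))
  [⅋]  ⊢ p0, (p0 ⅋ (p0⊥ ⊗ p0⊥))
    [⊗]  ⊢ p0, p0, (p0⊥ ⊗ p0⊥)
      [Ax]  ⊢ p0, p0⊥
      [Ax]  ⊢ p0, p0⊥
  [⊗]  ⊢ p0, p0, p0, p0, ((p0⊥ ⅋ p0) ⊗ ((p0⊥ ⊗ p0⊥) ⊗ (p0⊥ ⊗ p0⊥)))
    [⅋]  ⊢ (p0⊥ ⅋ p0)
      [Ax]  ⊢ p0, p0⊥
    [⊗]  ⊢ p0, p0, p0, p0, ((p0⊥ ⊗ p0⊥) ⊗ (p0⊥ ⊗ p0⊥))
      [⊗]  ⊢ p0, p0, (p0⊥ ⊗ p0⊥)
        [Ax]  ⊢ p0, p0⊥
        [Ax]  ⊢ p0, p0⊥
      [⊗]  ⊢ p0, p0, (p0⊥ ⊗ p0⊥)
        [Ax]  ⊢ p0, p0⊥
        [Ax]  ⊢ p0, p0⊥

Result: YES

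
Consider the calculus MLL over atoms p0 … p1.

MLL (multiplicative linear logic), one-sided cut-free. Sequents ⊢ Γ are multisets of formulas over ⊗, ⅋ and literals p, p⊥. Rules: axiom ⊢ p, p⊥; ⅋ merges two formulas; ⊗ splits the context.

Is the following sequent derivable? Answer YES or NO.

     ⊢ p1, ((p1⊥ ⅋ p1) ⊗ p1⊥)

Proof tree:
[⊗]  ⊢ p1, ((p1⊥ ⅋ p1) ⊗ p1⊥)
  [⅋]  ⊢ (p1⊥ ⅋ p1)
    [Ax]  ⊢ p1, p1⊥
  [Ax]  ⊢ p1, p1⊥

Result: YES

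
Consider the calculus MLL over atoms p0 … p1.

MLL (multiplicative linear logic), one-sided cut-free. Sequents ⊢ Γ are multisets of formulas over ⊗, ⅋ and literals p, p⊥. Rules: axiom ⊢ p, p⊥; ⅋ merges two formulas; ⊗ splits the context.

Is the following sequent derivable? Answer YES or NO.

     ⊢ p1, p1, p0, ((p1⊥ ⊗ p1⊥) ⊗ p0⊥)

Proof tree:
[⊗]  ⊢ p1, p1, p0, ((p1⊥ ⊗ p1⊥) ⊗ p0⊥)
  [⊗]  ⊢ p1, p1, (p1⊥ ⊗ p1⊥)
    [Ax]  ⊢ p1, p1⊥
    [Ax]  ⊢ p1, p1⊥
  [Ax]  ⊢ p0, p0⊥

Result: YES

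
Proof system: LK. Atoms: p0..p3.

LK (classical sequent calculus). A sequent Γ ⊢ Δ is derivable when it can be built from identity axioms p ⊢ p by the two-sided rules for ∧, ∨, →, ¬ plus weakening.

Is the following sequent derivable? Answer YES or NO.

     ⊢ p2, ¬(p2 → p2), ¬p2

Proof tree:
[¬R]  ⊢ p2, ¬(p2 → p2), ¬p2
  [¬R] p2 ⊢ p2, ¬(p2 → p2)
    [→L] p2, (p2 → p2) ⊢ p2
      [Ax] p2 ⊢ p2
      [Ax] p2 ⊢ p2

Result: YES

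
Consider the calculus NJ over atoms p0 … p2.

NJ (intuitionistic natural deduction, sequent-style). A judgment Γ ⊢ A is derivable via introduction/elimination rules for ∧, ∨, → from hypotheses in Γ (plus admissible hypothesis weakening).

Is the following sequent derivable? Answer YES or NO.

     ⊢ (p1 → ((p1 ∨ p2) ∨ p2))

Proof tree:
[→I]  ⊢ (p1 → ((p1 ∨ p2) ∨ p2))
  [∨I₁] p1 ⊢ ((p1 ∨ p2) ∨ p2)
    [∨I₁] p1 ⊢ (p1 ∨ p2)
      [Ax] p1 ⊢ p1

Result: YES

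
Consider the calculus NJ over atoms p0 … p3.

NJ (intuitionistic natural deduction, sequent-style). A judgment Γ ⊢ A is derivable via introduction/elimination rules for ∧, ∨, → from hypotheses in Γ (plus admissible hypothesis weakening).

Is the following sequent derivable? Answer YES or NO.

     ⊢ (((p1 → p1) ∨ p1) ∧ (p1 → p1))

Derivation trace:
[∧I]  ⊢ (((p1 → p1) ∨ p1) ∧ (p1 → p1))
  [∨I₁]  ⊢ ((p1 → p1) ∨ p1)
    [→I]  ⊢ (p1 → p1)
      [Ax] p1 ⊢ p1
  [→I]  ⊢ (p1 → p1)
    [Ax] p1 ⊢ p1

Result: YES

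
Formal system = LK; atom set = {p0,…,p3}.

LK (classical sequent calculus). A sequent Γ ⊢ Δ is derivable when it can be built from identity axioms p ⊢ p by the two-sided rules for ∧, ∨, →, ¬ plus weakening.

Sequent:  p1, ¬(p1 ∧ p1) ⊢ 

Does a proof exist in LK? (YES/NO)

Derivation trace:
[¬L] p1, ¬(p1 ∧ p1) ⊢ 
  [∧R] p1 ⊢ (p1 ∧ p1)
    [Ax] p1 ⊢ p1
    [Ax] p1 ⊢ p1

Result: YES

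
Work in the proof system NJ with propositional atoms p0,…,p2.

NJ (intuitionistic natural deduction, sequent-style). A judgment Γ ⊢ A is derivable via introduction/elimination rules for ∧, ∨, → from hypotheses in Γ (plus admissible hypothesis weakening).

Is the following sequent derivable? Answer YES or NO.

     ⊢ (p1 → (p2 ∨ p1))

Derivation trace:
[→I]  ⊢ (p1 → (p2 ∨ p1))
  [∨I₂] p1 ⊢ (p2 ∨ p1)
    [Ax] p1 ⊢ p1

Result: YES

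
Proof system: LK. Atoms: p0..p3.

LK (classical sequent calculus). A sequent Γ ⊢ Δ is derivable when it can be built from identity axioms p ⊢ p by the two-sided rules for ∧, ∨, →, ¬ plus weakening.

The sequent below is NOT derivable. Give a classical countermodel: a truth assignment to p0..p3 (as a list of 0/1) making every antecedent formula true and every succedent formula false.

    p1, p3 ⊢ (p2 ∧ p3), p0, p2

Truth-table refutation:
  v=0000: Γ:[p1=F, p3=F] Δ:[(p2 ∧ p3)=F, p0=F, p2=F] refutes=False
  v=0001: Γ:[p1=F, p3=T] Δ:[(p2 ∧ p3)=F, p0=F, p2=F] refutes=False
  v=0010: Γ:[p1=F, p3=F] Δ:[(p2 ∧ p3)=F, p0=F, p2=T] refutes=False
  v=0011: Γ:[p1=F, p3=T] Δ:[(p2 ∧ p3)=T, p0=F, p2=T] refutes=False
  v=0100: Γ:[p1=T, p3=F] Δ:[(p2 ∧ p3)=F, p0=F, p2=F] refutes=False
  v=0101: Γ:[p1=T, p3=T] Δ:[(p2 ∧ p3)=F, p0=F, p2=F] refutes=True  ← countermodel

Result: [0, 1, 0, 1]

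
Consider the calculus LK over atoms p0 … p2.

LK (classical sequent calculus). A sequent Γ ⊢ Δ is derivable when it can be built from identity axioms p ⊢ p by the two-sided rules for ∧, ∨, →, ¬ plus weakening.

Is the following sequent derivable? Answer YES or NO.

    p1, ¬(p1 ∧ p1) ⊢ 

Derivation trace:
[¬L] p1, ¬(p1 ∧ p1) ⊢ 
  [∧R] p1 ⊢ (p1 ∧ p1)
    [Ax] p1 ⊢ p1
    [Ax] p1 ⊢ p1

Result: YES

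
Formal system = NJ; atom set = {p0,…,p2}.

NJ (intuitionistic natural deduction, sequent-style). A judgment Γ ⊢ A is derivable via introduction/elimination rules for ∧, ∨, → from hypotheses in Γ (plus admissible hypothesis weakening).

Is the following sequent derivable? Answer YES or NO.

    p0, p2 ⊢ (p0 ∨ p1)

Derivation (root first):
[∨I₁] p0, p2 ⊢ (p0 ∨ p1)
  [Wk] p0, p2 ⊢ p0
    [Ax] p0 ⊢ p0

Result: YES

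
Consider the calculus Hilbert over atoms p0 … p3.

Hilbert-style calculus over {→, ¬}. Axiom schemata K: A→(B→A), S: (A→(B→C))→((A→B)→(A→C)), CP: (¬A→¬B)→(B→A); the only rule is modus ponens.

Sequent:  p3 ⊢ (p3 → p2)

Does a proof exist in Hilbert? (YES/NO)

Truth-table refutation:
  v=0000: Γ:[p3=F] Δ:[(p3 → p2)=T] refutes=False
  v=0001: Γ:[p3=T] Δ:[(p3 → p2)=F] refutes=True  ← countermodel

Result: NO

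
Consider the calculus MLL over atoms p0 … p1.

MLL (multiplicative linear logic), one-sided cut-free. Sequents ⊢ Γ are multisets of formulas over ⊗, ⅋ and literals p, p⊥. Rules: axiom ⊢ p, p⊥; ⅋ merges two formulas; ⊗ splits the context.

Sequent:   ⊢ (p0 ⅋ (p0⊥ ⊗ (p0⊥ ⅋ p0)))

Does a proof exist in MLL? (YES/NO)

Derivation trace:
[⅋]  ⊢ (p0 ⅋ (p0⊥ ⊗ (p0⊥ ⅋ p0)))
  [⊗]  ⊢ p0, (p0⊥ ⊗ (p0⊥ ⅋ p0))
    [Ax]  ⊢ p0, p0⊥
    [⅋]  ⊢ (p0⊥ ⅋ p0)
      [Ax]  ⊢ p0, p0⊥

Result: YES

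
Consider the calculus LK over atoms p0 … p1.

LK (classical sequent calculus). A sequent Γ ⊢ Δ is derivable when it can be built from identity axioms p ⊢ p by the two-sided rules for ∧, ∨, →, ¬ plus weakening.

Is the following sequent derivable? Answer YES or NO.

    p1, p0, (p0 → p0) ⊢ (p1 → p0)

Derivation (root first):
[→L] p1, p0, (p0 → p0) ⊢ (p1 → p0)
  [WL] p0, p1 ⊢ p0
    [Ax] p0 ⊢ p0
  [→R] p0 ⊢ (p1 → p0)
    [WL] p0, p1 ⊢ p0
      [Ax] p0 ⊢ p0

Result: YES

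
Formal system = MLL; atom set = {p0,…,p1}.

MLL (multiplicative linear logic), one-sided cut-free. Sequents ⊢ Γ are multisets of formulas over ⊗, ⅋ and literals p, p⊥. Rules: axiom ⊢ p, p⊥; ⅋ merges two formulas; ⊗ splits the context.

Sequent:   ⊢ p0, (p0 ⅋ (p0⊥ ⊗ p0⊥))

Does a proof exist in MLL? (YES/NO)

Derivation trace:
[⅋]  ⊢ p0, (p0 ⅋ (p0⊥ ⊗ p0⊥))
  [⊗]  ⊢ p0, p0, (p0⊥ ⊗ p0⊥)
    [Ax]  ⊢ p0, p0⊥
    [Ax]  ⊢ p0, p0⊥

Result: YES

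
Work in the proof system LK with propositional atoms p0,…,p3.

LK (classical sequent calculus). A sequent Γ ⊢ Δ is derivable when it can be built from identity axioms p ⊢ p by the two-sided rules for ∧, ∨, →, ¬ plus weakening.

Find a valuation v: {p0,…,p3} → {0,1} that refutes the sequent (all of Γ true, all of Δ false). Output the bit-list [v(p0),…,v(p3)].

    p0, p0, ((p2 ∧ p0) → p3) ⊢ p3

Search for a countermodel by truth-table:
  v=0000: Γ:[p0=F, p0=F, ((p2 ∧ p0) → p3)=T] Δ:[p3=F] refutes=False
  v=0001: Γ:[p0=F, p0=F, ((p2 ∧ p0) → p3)=T] Δ:[p3=T] refutes=False
  v=0010: Γ:[p0=F, p0=F, ((p2 ∧ p0) → p3)=T] Δ:[p3=F] refutes=False
  v=0011: Γ:[p0=F, p0=F, ((p2 ∧ p0) → p3)=T] Δ:[p3=T] refutes=False
  v=0100: Γ:[p0=F, p0=F, ((p2 ∧ p0) → p3)=T] Δ:[p3=F] refutes=False
  v=0101: Γ:[p0=F, p0=F, ((p2 ∧ p0) → p3)=T] Δ:[p3=T] refutes=False
  v=0110: Γ:[p0=F, p0=F, ((p2 ∧ p0) → p3)=T] Δ:[p3=F] refutes=False
  v=0111: Γ:[p0=F, p0=F, ((p2 ∧ p0) → p3)=T] Δ:[p3=T] refutes=False
  v=1000: Γ:[p0=T, p0=T, ((p2 ∧ p0) → p3)=T] Δ:[p3=F] refutes=True  ← countermodel

Result: [1, 0, 0, 0]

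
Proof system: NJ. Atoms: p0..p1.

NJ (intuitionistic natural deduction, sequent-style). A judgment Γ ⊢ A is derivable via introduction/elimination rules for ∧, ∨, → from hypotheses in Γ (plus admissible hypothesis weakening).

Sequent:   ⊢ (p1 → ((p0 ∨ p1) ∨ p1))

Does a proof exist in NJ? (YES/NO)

Derivation (root first):
[→I]  ⊢ (p1 → ((p0 ∨ p1) ∨ p1))
  [∨I₁] p1 ⊢ ((p0 ∨ p1) ∨ p1)
    [∨I₂] p1 ⊢ (p0 ∨ p1)
      [Ax] p1 ⊢ p1

Result: YES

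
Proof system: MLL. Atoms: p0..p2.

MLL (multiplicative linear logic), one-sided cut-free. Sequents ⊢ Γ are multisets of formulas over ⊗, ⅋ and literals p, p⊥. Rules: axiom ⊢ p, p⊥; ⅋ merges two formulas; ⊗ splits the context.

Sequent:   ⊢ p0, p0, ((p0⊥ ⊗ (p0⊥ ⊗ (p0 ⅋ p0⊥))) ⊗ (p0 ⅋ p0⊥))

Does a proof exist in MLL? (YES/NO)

Derivation trace:
[⊗]  ⊢ p0, p0, ((p0⊥ ⊗ (p0⊥ ⊗ (p0 ⅋ p0⊥))) ⊗ (p0 ⅋ p0⊥))
  [⊗]  ⊢ p0, p0, (p0⊥ ⊗ (p0⊥ ⊗ (p0 ⅋ p0⊥)))
    [Ax]  ⊢ p0, p0⊥
    [⊗]  ⊢ p0, (p0⊥ ⊗ (p0 ⅋ p0⊥))
      [Ax]  ⊢ p0, p0⊥
      [⅋]  ⊢ (p0 ⅋ p0⊥)
        [Ax]  ⊢ p0, p0⊥
  [⅋]  ⊢ (p0 ⅋ p0⊥)
    [Ax]  ⊢ p0, p0⊥

Result: YES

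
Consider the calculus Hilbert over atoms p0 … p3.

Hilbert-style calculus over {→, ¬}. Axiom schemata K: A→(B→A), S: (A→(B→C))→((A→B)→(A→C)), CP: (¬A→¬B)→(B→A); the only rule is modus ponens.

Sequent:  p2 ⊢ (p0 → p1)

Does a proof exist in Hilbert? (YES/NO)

Truth-table refutation:
  v=0000: Γ:[p2=F] Δ:[(p0 → p1)=T] refutes=False
  v=0001: Γ:[p2=F] Δ:[(p0 → p1)=T] refutes=False
  v=0010: Γ:[p2=T] Δ:[(p0 → p1)=T] refutes=False
  v=0011: Γ:[p2=T] Δ:[(p0 → p1)=T] refutes=False
  v=0100: Γ:[p2=F] Δ:[(p0 → p1)=T] refutes=False
  v=0101: Γ:[p2=F] Δ:[(p0 → p1)=T] refutes=False
  v=0110: Γ:[p2=T] Δ:[(p0 → p1)=T] refutes=False
  v=0111: Γ:[p2=T] Δ:[(p0 → p1)=T] refutes=False
  v=1000: Γ:[p2=F] Δ:[(p0 → p1)=F] refutes=False
  v=1001: Γ:[p2=F] Δ:[(p0 → p1)=F] refutes=False
  v=1010: Γ:[p2=T] Δ:[(p0 → p1)=F] refutes=True  ← countermodel

Result: NO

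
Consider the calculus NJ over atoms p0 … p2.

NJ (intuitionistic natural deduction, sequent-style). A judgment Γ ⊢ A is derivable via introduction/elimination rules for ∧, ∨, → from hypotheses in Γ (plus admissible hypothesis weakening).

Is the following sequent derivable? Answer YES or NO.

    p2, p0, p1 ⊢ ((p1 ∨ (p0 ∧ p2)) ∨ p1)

Derivation (root first):
[Wk] p2, p0, p1 ⊢ ((p1 ∨ (p0 ∧ p2)) ∨ p1)
  [∨I₁] p2, p0 ⊢ ((p1 ∨ (p0 ∧ p2)) ∨ p1)
    [∨I₂] p2, p0 ⊢ (p1 ∨ (p0 ∧ p2))
      [∧I] p2, p0 ⊢ (p0 ∧ p2)
        [Ax] p0 ⊢ p0
        [Ax] p2 ⊢ p2

Result: YES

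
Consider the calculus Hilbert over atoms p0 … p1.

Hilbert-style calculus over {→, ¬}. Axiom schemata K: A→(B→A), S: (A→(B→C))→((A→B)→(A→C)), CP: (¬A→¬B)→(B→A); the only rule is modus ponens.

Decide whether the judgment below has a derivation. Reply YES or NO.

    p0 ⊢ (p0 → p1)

Truth-table refutation:
  v=00: Γ:[p0=F] Δ:[(p0 → p1)=T] refutes=False
  v=01: Γ:[p0=F] Δ:[(p0 → p1)=T] refutes=False
  v=10: Γ:[p0=T] Δ:[(p0 → p1)=F] refutes=True  ← countermodel

Result: NO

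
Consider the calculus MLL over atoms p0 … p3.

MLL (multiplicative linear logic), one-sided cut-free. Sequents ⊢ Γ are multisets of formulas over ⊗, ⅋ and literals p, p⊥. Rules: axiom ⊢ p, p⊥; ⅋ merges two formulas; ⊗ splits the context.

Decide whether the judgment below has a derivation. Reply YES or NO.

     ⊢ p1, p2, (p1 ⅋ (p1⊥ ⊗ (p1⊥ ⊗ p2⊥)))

Proof tree:
[⅋]  ⊢ p1, p2, (p1 ⅋ (p1⊥ ⊗ (p1⊥ ⊗ p2⊥)))
  [⊗]  ⊢ p1, p1, p2, (p1⊥ ⊗ (p1⊥ ⊗ p2⊥))
    [Ax]  ⊢ p1, p1⊥
    [⊗]  ⊢ p1, p2, (p1⊥ ⊗ p2⊥)
      [Ax]  ⊢ p1, p1⊥
      [Ax]  ⊢ p2, p2⊥

Result: YES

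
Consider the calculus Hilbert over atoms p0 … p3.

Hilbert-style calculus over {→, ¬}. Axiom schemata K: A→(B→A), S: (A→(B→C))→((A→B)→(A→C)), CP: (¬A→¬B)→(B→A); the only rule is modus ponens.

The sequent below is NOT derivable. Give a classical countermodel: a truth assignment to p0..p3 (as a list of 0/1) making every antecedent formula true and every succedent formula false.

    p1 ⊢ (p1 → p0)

Enumerate valuations to refute Γ ⊢ Δ:
  v=0000: Γ:[p1=F] Δ:[(p1 → p0)=T] refutes=False
  v=0001: Γ:[p1=F] Δ:[(p1 → p0)=T] refutes=False
  v=0010: Γ:[p1=F] Δ:[(p1 → p0)=T] refutes=False
  v=0011: Γ:[p1=F] Δ:[(p1 → p0)=T] refutes=False
  v=0100: Γ:[p1=T] Δ:[(p1 → p0)=F] refutes=True  ← countermodel

Result: [0, 1, 0, 0]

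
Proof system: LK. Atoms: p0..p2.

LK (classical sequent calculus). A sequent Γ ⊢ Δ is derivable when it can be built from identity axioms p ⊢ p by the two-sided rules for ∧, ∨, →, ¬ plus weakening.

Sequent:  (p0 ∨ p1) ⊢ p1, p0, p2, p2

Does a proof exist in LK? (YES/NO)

Proof tree:
[WR] (p0 ∨ p1) ⊢ p1, p0, p2, p2
  [WR] (p0 ∨ p1) ⊢ p1, p0, p2
    [∨L] (p0 ∨ p1) ⊢ p1, p0
      [Ax] p0 ⊢ p0
      [Ax] p1 ⊢ p1

Result: YES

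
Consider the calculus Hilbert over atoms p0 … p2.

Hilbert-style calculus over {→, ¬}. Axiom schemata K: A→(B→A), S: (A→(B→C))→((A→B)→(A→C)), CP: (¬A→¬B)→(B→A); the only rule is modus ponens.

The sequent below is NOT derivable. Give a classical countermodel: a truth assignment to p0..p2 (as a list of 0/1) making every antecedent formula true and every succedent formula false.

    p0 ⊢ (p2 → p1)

Search for a countermodel by truth-table:
  v=000: Γ:[p0=F] Δ:[(p2 → p1)=T] refutes=False
  v=001: Γ:[p0=F] Δ:[(p2 → p1)=F] refutes=False
  v=010: Γ:[p0=F] Δ:[(p2 → p1)=T] refutes=False
  v=011: Γ:[p0=F] Δ:[(p2 → p1)=T] refutes=False
  v=100: Γ:[p0=T] Δ:[(p2 → p1)=T] refutes=False
  v=101: Γ:[p0=T] Δ:[(p2 → p1)=F] refutes=True  ← countermodel

Result: [1, 0, 1]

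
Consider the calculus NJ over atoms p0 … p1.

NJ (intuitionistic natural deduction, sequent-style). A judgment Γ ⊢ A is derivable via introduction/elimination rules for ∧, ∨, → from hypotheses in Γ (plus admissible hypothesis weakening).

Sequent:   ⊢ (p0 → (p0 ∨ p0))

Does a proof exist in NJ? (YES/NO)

Derivation trace:
[→I]  ⊢ (p0 → (p0 ∨ p0))
  [∨I₁] p0 ⊢ (p0 ∨ p0)
    [Ax] p0 ⊢ p0

Result: YES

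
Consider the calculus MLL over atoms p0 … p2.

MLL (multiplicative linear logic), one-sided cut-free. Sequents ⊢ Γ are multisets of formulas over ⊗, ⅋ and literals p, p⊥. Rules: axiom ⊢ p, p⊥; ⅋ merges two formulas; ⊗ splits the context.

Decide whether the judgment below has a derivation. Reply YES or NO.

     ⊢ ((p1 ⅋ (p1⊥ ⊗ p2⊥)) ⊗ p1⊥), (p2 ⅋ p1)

Derivation trace:
[⅋]  ⊢ ((p1 ⅋ (p1⊥ ⊗ p2⊥)) ⊗ p1⊥), (p2 ⅋ p1)
  [⊗]  ⊢ p2, p1, ((p1 ⅋ (p1⊥ ⊗ p2⊥)) ⊗ p1⊥)
    [⅋]  ⊢ p2, (p1 ⅋ (p1⊥ ⊗ p2⊥))
      [⊗]  ⊢ p1, p2, (p1⊥ ⊗ p2⊥)
        [Ax]  ⊢ p1, p1⊥
        [Ax]  ⊢ p2, p2⊥
    [Ax]  ⊢ p1, p1⊥

Result: YES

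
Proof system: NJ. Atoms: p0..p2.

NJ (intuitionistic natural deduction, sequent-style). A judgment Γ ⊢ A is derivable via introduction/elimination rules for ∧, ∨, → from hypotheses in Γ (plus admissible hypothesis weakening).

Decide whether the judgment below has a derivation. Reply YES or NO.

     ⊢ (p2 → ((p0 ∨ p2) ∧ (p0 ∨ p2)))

Proof tree:
[→I]  ⊢ (p2 → ((p0 ∨ p2) ∧ (p0 ∨ p2)))
  [∧I] p2 ⊢ ((p0 ∨ p2) ∧ (p0 ∨ p2))
    [∨I₂] p2 ⊢ (p0 ∨ p2)
      [Ax] p2 ⊢ p2
    [∨I₂] p2 ⊢ (p0 ∨ p2)
      [Ax] p2 ⊢ p2

Result: YES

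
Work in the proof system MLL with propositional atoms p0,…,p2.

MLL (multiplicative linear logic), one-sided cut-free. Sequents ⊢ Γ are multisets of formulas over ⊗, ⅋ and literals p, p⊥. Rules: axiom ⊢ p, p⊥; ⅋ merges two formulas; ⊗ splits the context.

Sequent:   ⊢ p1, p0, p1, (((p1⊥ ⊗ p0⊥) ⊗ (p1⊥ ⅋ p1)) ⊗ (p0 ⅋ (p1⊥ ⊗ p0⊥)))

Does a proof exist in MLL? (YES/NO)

Derivation trace:
[⊗]  ⊢ p1, p0, p1, (((p1⊥ ⊗ p0⊥) ⊗ (p1⊥ ⅋ p1)) ⊗ (p0 ⅋ (p1⊥ ⊗ p0⊥)))
  [⊗]  ⊢ p1, p0, ((p1⊥ ⊗ p0⊥) ⊗ (p1⊥ ⅋ p1))
    [⊗]  ⊢ p1, p0, (p1⊥ ⊗ p0⊥)
      [Ax]  ⊢ p1, p1⊥
      [Ax]  ⊢ p0, p0⊥
    [⅋]  ⊢ (p1⊥ ⅋ p1)
      [Ax]  ⊢ p1, p1⊥
  [⅋]  ⊢ p1, (p0 ⅋ (p1⊥ ⊗ p0⊥))
    [⊗]  ⊢ p1, p0, (p1⊥ ⊗ p0⊥)
      [Ax]  ⊢ p1, p1⊥
      [Ax]  ⊢ p0, p0⊥

Result: YES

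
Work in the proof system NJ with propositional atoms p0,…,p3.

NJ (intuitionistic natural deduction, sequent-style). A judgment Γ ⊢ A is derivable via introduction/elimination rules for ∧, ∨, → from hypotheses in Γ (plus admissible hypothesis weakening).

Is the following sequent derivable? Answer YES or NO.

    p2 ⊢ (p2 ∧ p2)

Derivation trace:
[∧I] p2 ⊢ (p2 ∧ p2)
  [Ax] p2 ⊢ p2
  [Wk] p2, p2 ⊢ p2
    [Ax] p2 ⊢ p2

Result: YES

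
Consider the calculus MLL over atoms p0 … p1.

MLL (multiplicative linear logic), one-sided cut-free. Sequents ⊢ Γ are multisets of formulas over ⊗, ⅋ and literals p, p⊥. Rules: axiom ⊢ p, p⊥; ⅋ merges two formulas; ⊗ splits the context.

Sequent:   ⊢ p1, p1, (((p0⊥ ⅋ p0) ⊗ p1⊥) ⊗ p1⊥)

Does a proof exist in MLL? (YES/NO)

Derivation (root first):
[⊗]  ⊢ p1, p1, (((p0⊥ ⅋ p0) ⊗ p1⊥) ⊗ p1⊥)
  [⊗]  ⊢ p1, ((p0⊥ ⅋ p0) ⊗ p1⊥)
    [⅋]  ⊢ (p0⊥ ⅋ p0)
      [Ax]  ⊢ p0, p0⊥
    [Ax]  ⊢ p1, p1⊥
  [Ax]  ⊢ p1, p1⊥

Result: YES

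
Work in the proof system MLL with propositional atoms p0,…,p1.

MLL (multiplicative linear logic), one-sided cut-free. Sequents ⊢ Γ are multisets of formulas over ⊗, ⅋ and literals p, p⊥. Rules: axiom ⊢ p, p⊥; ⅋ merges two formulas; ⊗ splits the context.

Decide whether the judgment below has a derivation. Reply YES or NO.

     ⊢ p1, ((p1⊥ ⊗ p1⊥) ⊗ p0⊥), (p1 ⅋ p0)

Derivation trace:
[⅋]  ⊢ p1, ((p1⊥ ⊗ p1⊥) ⊗ p0⊥), (p1 ⅋ p0)
  [⊗]  ⊢ p1, p1, p0, ((p1⊥ ⊗ p1⊥) ⊗ p0⊥)
    [⊗]  ⊢ p1, p1, (p1⊥ ⊗ p1⊥)
      [Ax]  ⊢ p1, p1⊥
      [Ax]  ⊢ p1, p1⊥
    [Ax]  ⊢ p0, p0⊥

Result: YES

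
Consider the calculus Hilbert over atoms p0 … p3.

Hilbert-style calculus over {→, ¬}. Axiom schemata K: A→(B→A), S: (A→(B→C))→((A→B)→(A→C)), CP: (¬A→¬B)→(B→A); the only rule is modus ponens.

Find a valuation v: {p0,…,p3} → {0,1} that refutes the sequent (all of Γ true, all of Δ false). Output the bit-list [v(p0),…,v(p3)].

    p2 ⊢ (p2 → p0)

Truth-table refutation:
  v=0000: Γ:[p2=F] Δ:[(p2 → p0)=T] refutes=False
  v=0001: Γ:[p2=F] Δ:[(p2 → p0)=T] refutes=False
  v=0010: Γ:[p2=T] Δ:[(p2 → p0)=F] refutes=True  ← countermodel

Result: [0, 0, 1, 0]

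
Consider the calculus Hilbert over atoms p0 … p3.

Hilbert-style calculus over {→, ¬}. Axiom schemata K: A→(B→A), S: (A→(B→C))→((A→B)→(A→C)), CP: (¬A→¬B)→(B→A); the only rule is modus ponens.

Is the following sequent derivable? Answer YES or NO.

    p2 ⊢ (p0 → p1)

Search for a countermodel by truth-table:
  v=0000: Γ:[p2=F] Δ:[(p0 → p1)=T] refutes=False
  v=0001: Γ:[p2=F] Δ:[(p0 → p1)=T] refutes=False
  v=0010: Γ:[p2=T] Δ:[(p0 → p1)=T] refutes=False
  v=0011: Γ:[p2=T] Δ:[(p0 → p1)=T] refutes=False
  v=0100: Γ:[p2=F] Δ:[(p0 → p1)=T] refutes=False
  v=0101: Γ:[p2=F] Δ:[(p0 → p1)=T] refutes=False
  v=0110: Γ:[p2=T] Δ:[(p0 → p1)=T] refutes=False
  v=0111: Γ:[p2=T] Δ:[(p0 → p1)=T] refutes=False
  v=1000: Γ:[p2=F] Δ:[(p0 → p1)=F] refutes=False
  v=1001: Γ:[p2=F] Δ:[(p0 → p1)=F] refutes=False
  v=1010: Γ:[p2=T] Δ:[(p0 → p1)=F] refutes=True  ← countermodel

Result: NO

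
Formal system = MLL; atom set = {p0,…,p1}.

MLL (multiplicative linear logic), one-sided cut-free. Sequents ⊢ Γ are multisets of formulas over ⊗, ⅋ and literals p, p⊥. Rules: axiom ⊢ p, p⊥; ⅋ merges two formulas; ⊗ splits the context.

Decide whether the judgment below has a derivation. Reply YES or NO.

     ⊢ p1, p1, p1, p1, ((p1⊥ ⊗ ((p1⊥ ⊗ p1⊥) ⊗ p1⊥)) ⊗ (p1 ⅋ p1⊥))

Derivation trace:
[⊗]  ⊢ p1, p1, p1, p1, ((p1⊥ ⊗ ((p1⊥ ⊗ p1⊥) ⊗ p1⊥)) ⊗ (p1 ⅋ p1⊥))
  [⊗]  ⊢ p1, p1, p1, p1, (p1⊥ ⊗ ((p1⊥ ⊗ p1⊥) ⊗ p1⊥))
    [Ax]  ⊢ p1, p1⊥
    [⊗]  ⊢ p1, p1, p1, ((p1⊥ ⊗ p1⊥) ⊗ p1⊥)
      [⊗]  ⊢ p1, p1, (p1⊥ ⊗ p1⊥)
        [Ax]  ⊢ p1, p1⊥
        [Ax]  ⊢ p1, p1⊥
      [Ax]  ⊢ p1, p1⊥
  [⅋]  ⊢ (p1 ⅋ p1⊥)
    [Ax]  ⊢ p1, p1⊥

Result: YES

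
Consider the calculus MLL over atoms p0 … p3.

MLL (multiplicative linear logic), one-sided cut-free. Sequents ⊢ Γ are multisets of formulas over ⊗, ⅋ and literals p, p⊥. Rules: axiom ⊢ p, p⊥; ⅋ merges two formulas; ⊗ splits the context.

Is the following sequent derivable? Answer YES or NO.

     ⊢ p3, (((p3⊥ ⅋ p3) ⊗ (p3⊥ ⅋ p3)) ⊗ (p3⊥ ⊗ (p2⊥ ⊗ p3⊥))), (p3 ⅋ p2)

Derivation (root first):
[⅋]  ⊢ p3, (((p3⊥ ⅋ p3) ⊗ (p3⊥ ⅋ p3)) ⊗ (p3⊥ ⊗ (p2⊥ ⊗ p3⊥))), (p3 ⅋ p2)
  [⊗]  ⊢ p3, p2, p3, (((p3⊥ ⅋ p3) ⊗ (p3⊥ ⅋ p3)) ⊗ (p3⊥ ⊗ (p2⊥ ⊗ p3⊥)))
    [⊗]  ⊢ ((p3⊥ ⅋ p3) ⊗ (p3⊥ ⅋ p3))
      [⅋]  ⊢ (p3⊥ ⅋ p3)
        [Ax]  ⊢ p3, p3⊥
      [⅋]  ⊢ (p3⊥ ⅋ p3)
        [Ax]  ⊢ p3, p3⊥
    [⊗]  ⊢ p3, p2, p3, (p3⊥ ⊗ (p2⊥ ⊗ p3⊥))
      [Ax]  ⊢ p3, p3⊥
      [⊗]  ⊢ p2, p3, (p2⊥ ⊗ p3⊥)
        [Ax]  ⊢ p2, p2⊥
        [Ax]  ⊢ p3, p3⊥

Result: YES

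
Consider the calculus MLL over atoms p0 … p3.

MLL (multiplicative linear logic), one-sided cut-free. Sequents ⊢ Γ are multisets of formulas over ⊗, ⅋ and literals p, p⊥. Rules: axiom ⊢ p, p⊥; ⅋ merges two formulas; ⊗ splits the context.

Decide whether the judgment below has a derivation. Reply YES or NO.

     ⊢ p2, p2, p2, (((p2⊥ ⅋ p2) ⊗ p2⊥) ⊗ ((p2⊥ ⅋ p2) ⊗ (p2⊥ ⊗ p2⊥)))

Derivation (root first):
[⊗]  ⊢ p2, p2, p2, (((p2⊥ ⅋ p2) ⊗ p2⊥) ⊗ ((p2⊥ ⅋ p2) ⊗ (p2⊥ ⊗ p2⊥)))
  [⊗]  ⊢ p2, ((p2⊥ ⅋ p2) ⊗ p2⊥)
    [⅋]  ⊢ (p2⊥ ⅋ p2)
      [Ax]  ⊢ p2, p2⊥
    [Ax]  ⊢ p2, p2⊥
  [⊗]  ⊢ p2, p2, ((p2⊥ ⅋ p2) ⊗ (p2⊥ ⊗ p2⊥))
    [⅋]  ⊢ (p2⊥ ⅋ p2)
      [Ax]  ⊢ p2, p2⊥
    [⊗]  ⊢ p2, p2, (p2⊥ ⊗ p2⊥)
      [Ax]  ⊢ p2, p2⊥
      [Ax]  ⊢ p2, p2⊥

Result: YES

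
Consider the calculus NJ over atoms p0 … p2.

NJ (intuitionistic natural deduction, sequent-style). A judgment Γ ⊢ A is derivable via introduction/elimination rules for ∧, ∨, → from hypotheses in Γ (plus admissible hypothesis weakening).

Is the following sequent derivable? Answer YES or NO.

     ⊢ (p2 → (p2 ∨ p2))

Derivation (root first):
[→I]  ⊢ (p2 → (p2 ∨ p2))
  [∨I₁] p2 ⊢ (p2 ∨ p2)
    [Ax] p2 ⊢ p2

Result: YES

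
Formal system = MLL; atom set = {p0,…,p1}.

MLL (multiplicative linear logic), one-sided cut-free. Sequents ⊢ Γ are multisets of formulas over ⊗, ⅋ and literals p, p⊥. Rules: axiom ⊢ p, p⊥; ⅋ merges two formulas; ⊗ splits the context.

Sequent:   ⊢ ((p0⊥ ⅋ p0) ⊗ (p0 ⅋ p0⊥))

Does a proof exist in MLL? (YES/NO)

Proof tree:
[⊗]  ⊢ ((p0⊥ ⅋ p0) ⊗ (p0 ⅋ p0⊥))
  [⅋]  ⊢ (p0⊥ ⅋ p0)
    [Ax]  ⊢ p0, p0⊥
  [⅋]  ⊢ (p0 ⅋ p0⊥)
    [Ax]  ⊢ p0, p0⊥

Result: YES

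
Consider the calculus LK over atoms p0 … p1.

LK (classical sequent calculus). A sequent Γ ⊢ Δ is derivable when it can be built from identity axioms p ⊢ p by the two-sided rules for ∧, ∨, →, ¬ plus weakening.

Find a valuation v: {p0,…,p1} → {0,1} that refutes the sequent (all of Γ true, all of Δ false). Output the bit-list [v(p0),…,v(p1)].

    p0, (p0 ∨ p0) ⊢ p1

Search for a countermodel by truth-table:
  v=00: Γ:[p0=F, (p0 ∨ p0)=F] Δ:[p1=F] refutes=False
  v=01: Γ:[p0=F, (p0 ∨ p0)=F] Δ:[p1=T] refutes=False
  v=10: Γ:[p0=T, (p0 ∨ p0)=T] Δ:[p1=F] refutes=True  ← countermodel

Result: [1, 0]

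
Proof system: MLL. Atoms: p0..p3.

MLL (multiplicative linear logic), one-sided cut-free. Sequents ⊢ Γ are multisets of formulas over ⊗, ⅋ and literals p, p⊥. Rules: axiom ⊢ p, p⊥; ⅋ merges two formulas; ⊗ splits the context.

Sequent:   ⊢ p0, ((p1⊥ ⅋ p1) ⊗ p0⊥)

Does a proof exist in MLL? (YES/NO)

Derivation trace:
[⊗]  ⊢ p0, ((p1⊥ ⅋ p1) ⊗ p0⊥)
  [⅋]  ⊢ (p1⊥ ⅋ p1)
    [Ax]  ⊢ p1, p1⊥
  [Ax]  ⊢ p0, p0⊥

Result: YES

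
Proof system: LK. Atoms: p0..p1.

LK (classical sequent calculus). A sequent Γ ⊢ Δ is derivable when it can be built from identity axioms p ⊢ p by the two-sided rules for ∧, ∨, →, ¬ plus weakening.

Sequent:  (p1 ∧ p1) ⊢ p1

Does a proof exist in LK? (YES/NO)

Derivation trace:
[∧L] (p1 ∧ p1) ⊢ p1
  [WL] p1, p1 ⊢ p1
    [Ax] p1 ⊢ p1

Result: YES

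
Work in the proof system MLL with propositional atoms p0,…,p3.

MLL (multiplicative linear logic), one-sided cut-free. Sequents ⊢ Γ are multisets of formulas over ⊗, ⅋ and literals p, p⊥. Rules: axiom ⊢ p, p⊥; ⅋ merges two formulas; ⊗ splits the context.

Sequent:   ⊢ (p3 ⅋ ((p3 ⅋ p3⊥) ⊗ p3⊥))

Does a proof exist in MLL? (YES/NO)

Derivation (root first):
[⅋]  ⊢ (p3 ⅋ ((p3 ⅋ p3⊥) ⊗ p3⊥))
  [⊗]  ⊢ p3, ((p3 ⅋ p3⊥) ⊗ p3⊥)
    [⅋]  ⊢ (p3 ⅋ p3⊥)
      [Ax]  ⊢ p3, p3⊥
    [Ax]  ⊢ p3, p3⊥

Result: YES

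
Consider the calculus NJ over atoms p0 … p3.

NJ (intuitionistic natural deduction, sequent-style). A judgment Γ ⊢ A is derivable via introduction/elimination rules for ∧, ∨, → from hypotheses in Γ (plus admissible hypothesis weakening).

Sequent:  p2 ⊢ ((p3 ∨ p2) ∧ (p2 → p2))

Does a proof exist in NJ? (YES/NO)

Proof tree:
[∧I] p2 ⊢ ((p3 ∨ p2) ∧ (p2 → p2))
  [∨I₂] p2 ⊢ (p3 ∨ p2)
    [Ax] p2 ⊢ p2
  [→I]  ⊢ (p2 → p2)
    [Ax] p2 ⊢ p2

Result: YES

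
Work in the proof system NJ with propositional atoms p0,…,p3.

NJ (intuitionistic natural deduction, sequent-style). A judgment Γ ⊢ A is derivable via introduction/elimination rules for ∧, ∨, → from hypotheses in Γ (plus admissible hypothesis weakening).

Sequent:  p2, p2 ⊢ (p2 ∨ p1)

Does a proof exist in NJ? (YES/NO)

Proof tree:
[∨I₁] p2, p2 ⊢ (p2 ∨ p1)
  [Wk] p2, p2 ⊢ p2
    [Ax] p2 ⊢ p2

Result: YES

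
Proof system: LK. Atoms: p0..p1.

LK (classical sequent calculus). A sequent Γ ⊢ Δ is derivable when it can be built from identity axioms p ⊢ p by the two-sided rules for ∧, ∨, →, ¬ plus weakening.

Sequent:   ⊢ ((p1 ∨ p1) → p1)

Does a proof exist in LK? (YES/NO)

Derivation (root first):
[→R]  ⊢ ((p1 ∨ p1) → p1)
  [∨L] (p1 ∨ p1) ⊢ p1
    [Ax] p1 ⊢ p1
    [Ax] p1 ⊢ p1

Result: YES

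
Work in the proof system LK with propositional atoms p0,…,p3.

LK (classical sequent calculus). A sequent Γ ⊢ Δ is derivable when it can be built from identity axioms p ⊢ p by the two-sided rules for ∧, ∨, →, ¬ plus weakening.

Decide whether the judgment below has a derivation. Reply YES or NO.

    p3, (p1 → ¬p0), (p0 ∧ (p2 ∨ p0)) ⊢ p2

Search for a countermodel by truth-table:
  v=0000: Γ:[p3=F, (p1 → ¬p0)=T, (p0 ∧ (p2 ∨ p0))=F] Δ:[p2=F] refutes=False
  v=0001: Γ:[p3=T, (p1 → ¬p0)=T, (p0 ∧ (p2 ∨ p0))=F] Δ:[p2=F] refutes=False
  v=0010: Γ:[p3=F, (p1 → ¬p0)=T, (p0 ∧ (p2 ∨ p0))=F] Δ:[p2=T] refutes=False
  v=0011: Γ:[p3=T, (p1 → ¬p0)=T, (p0 ∧ (p2 ∨ p0))=F] Δ:[p2=T] refutes=False
  v=0100: Γ:[p3=F, (p1 → ¬p0)=T, (p0 ∧ (p2 ∨ p0))=F] Δ:[p2=F] refutes=False
  v=0101: Γ:[p3=T, (p1 → ¬p0)=T, (p0 ∧ (p2 ∨ p0))=F] Δ:[p2=F] refutes=False
  v=0110: Γ:[p3=F, (p1 → ¬p0)=T, (p0 ∧ (p2 ∨ p0))=F] Δ:[p2=T] refutes=False
  v=0111: Γ:[p3=T, (p1 → ¬p0)=T, (p0 ∧ (p2 ∨ p0))=F] Δ:[p2=T] refutes=False
  v=1000: Γ:[p3=F, (p1 → ¬p0)=T, (p0 ∧ (p2 ∨ p0))=T] Δ:[p2=F] refutes=False
  v=1001: Γ:[p3=T, (p1 → ¬p0)=T, (p0 ∧ (p2 ∨ p0))=T] Δ:[p2=F] refutes=True  ← countermodel

Result: NO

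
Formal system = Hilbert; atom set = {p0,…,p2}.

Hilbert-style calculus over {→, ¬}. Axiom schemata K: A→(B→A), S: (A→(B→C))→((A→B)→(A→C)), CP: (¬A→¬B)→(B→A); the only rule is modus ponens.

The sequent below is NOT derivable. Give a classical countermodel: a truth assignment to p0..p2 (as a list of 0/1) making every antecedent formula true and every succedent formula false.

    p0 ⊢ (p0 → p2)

Search for a countermodel by truth-table:
  v=000: Γ:[p0=F] Δ:[(p0 → p2)=T] refutes=False
  v=001: Γ:[p0=F] Δ:[(p0 → p2)=T] refutes=False
  v=010: Γ:[p0=F] Δ:[(p0 → p2)=T] refutes=False
  v=011: Γ:[p0=F] Δ:[(p0 → p2)=T] refutes=False
  v=100: Γ:[p0=T] Δ:[(p0 → p2)=F] refutes=True  ← countermodel

Result: [1, 0, 0]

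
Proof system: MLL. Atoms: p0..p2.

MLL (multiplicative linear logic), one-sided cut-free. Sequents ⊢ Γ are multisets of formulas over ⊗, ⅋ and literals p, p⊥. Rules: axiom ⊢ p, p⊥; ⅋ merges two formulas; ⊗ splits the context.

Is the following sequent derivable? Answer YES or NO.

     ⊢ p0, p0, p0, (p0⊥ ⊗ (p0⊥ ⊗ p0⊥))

Proof tree:
[⊗]  ⊢ p0, p0, p0, (p0⊥ ⊗ (p0⊥ ⊗ p0⊥))
  [Ax]  ⊢ p0, p0⊥
  [⊗]  ⊢ p0, p0, (p0⊥ ⊗ p0⊥)
    [Ax]  ⊢ p0, p0⊥
    [Ax]  ⊢ p0, p0⊥

Result: YES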